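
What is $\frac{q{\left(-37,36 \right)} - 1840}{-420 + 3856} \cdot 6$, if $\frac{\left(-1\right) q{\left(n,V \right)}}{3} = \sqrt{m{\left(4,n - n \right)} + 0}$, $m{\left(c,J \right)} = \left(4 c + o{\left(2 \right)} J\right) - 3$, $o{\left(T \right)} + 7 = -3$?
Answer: $- \frac{2760}{859} - \frac{9 \sqrt{13}}{1718} \approx -3.2319$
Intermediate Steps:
$o{\left(T \right)} = -10$ ($o{\left(T \right)} = -7 - 3 = -10$)
$m{\left(c,J \right)} = -3 - 10 J + 4 c$ ($m{\left(c,J \right)} = \left(4 c - 10 J\right) - 3 = \left(- 10 J + 4 c\right) - 3 = -3 - 10 J + 4 c$)
$q{\left(n,V \right)} = - 3 \sqrt{13}$ ($q{\left(n,V \right)} = - 3 \sqrt{\left(-3 - 10 \left(n - n\right) + 4 \cdot 4\right) + 0} = - 3 \sqrt{\left(-3 - 0 + 16\right) + 0} = - 3 \sqrt{\left(-3 + 0 + 16\right) + 0} = - 3 \sqrt{13 + 0} = - 3 \sqrt{13}$)
$\frac{q{\left(-37,36 \right)} - 1840}{-420 + 3856} \cdot 6 = \frac{- 3 \sqrt{13} - 1840}{-420 + 3856} \cdot 6 = \frac{-1840 - 3 \sqrt{13}}{3436} \cdot 6 = \left(-1840 - 3 \sqrt{13}\right) \frac{1}{3436} \cdot 6 = \left(- \frac{460}{859} - \frac{3 \sqrt{13}}{3436}\right) 6 = - \frac{2760}{859} - \frac{9 \sqrt{13}}{1718}$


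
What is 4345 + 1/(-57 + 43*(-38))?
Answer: 7347394/1691 ≈ 4345.0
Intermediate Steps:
4345 + 1/(-57 + 43*(-38)) = 4345 + 1/(-57 - 1634) = 4345 + 1/(-1691) = 4345 - 1/1691 = 7347394/1691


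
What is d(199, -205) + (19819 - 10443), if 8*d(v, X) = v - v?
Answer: 9376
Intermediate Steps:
d(v, X) = 0 (d(v, X) = (v - v)/8 = (⅛)*0 = 0)
d(199, -205) + (19819 - 10443) = 0 + (19819 - 10443) = 0 + 9376 = 9376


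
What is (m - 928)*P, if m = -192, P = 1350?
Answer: -1512000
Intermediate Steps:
(m - 928)*P = (-192 - 928)*1350 = -1120*1350 = -1512000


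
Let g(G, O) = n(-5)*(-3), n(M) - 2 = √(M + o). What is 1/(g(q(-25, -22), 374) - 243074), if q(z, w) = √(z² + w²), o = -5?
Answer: I/(-243080*I + 3*√10) ≈ -4.1139e-6 + 1.6055e-10*I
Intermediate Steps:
n(M) = 2 + √(-5 + M) (n(M) = 2 + √(M - 5) = 2 + √(-5 + M))
q(z, w) = √(w² + z²)
g(G, O) = -6 - 3*I*√10 (g(G, O) = (2 + √(-5 - 5))*(-3) = (2 + √(-10))*(-3) = (2 + I*√10)*(-3) = -6 - 3*I*√10)
1/(g(q(-25, -22), 374) - 243074) = 1/((-6 - 3*I*√10) - 243074) = 1/(-243080 - 3*I*√10)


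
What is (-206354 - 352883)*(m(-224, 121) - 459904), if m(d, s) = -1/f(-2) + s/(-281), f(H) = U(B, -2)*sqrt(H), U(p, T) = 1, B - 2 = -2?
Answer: 72271956310365/281 - 559237*I*sqrt(2)/2 ≈ 2.572e+11 - 3.9544e+5*I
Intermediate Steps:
B = 0 (B = 2 - 2 = 0)
f(H) = sqrt(H) (f(H) = 1*sqrt(H) = sqrt(H))
m(d, s) = -s/281 + I*sqrt(2)/2 (m(d, s) = -1/(sqrt(-2)) + s/(-281) = -1/(I*sqrt(2)) + s*(-1/281) = -(-1)*I*sqrt(2)/2 - s/281 = I*sqrt(2)/2 - s/281 = -s/281 + I*sqrt(2)/2)
(-206354 - 352883)*(m(-224, 121) - 459904) = (-206354 - 352883)*((-1/281*121 + I*sqrt(2)/2) - 459904) = -559237*((-121/281 + I*sqrt(2)/2) - 459904) = -559237*(-129233145/281 + I*sqrt(2)/2) = 72271956310365/281 - 559237*I*sqrt(2)/2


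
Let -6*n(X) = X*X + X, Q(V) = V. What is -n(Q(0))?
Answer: 0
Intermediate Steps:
n(X) = -X/6 - X**2/6 (n(X) = -(X*X + X)/6 = -(X**2 + X)/6 = -(X + X**2)/6 = -X/6 - X**2/6)
-n(Q(0)) = -(-1)*0*(1 + 0)/6 = -(-1)*0/6 = -1*0 = 0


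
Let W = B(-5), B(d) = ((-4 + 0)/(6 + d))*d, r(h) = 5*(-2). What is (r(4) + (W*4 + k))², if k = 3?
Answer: 5329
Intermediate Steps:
r(h) = -10
B(d) = -4*d/(6 + d) (B(d) = (-4/(6 + d))*d = -4*d/(6 + d))
W = 20 (W = -4*(-5)/(6 - 5) = -4*(-5)/1 = -4*(-5)*1 = 20)
(r(4) + (W*4 + k))² = (-10 + (20*4 + 3))² = (-10 + (80 + 3))² = (-10 + 83)² = 73² = 5329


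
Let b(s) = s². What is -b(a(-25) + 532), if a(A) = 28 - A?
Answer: -342225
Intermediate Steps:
-b(a(-25) + 532) = -((28 - 1*(-25)) + 532)² = -((28 + 25) + 532)² = -(53 + 532)² = -1*585² = -1*342225 = -342225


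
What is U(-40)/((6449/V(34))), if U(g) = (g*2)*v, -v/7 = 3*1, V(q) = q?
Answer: 57120/6449 ≈ 8.8572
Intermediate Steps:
v = -21 ≈ -21.000
U(g) = -42*g (U(g) = (g*2)*(-21) = (2*g)*(-21) = -42*g)
U(-40)/((6449/V(34))) = (-42*(-40))/((6449/34)) = 1680/((6449*(1/34))) = 1680/(6449/34) = 1680*(34/6449) = 57120/6449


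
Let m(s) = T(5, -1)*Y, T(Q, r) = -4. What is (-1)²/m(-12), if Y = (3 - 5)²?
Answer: -1/16 ≈ -0.062500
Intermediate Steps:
Y = 4 (Y = (-2)² = 4)
m(s) = -16 (m(s) = -4*4 = -16)
(-1)²/m(-12) = (-1)²/(-16) = 1*(-1/16) = -1/16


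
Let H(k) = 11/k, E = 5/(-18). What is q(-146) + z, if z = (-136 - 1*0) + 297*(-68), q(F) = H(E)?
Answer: -101858/5 ≈ -20372.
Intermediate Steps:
E = -5/18 (E = 5*(-1/18) = -5/18 ≈ -0.27778)
q(F) = -198/5 (q(F) = 11/(-5/18) = 11*(-18/5) = -198/5)
z = -20332 (z = (-136 + 0) - 20196 = -136 - 20196 = -20332)
q(-146) + z = -198/5 - 20332 = -101858/5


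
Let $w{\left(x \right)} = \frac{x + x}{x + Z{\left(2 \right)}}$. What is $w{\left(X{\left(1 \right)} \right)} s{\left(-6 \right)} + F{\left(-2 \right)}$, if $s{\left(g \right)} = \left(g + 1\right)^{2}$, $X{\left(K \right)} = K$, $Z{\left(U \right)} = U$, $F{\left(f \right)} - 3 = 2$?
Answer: $\frac{65}{3} \approx 21.667$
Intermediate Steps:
$F{\left(f \right)} = 5$ ($F{\left(f \right)} = 3 + 2 = 5$)
$s{\left(g \right)} = \left(1 + g\right)^{2}$
$w{\left(x \right)} = \frac{2 x}{2 + x}$ ($w{\left(x \right)} = \frac{x + x}{x + 2} = \frac{2 x}{2 + x}$)
$w{\left(X{\left(1 \right)} \right)} s{\left(-6 \right)} + F{\left(-2 \right)} = 2 \cdot 1 \frac{1}{2 + 1} \left(1 - 6\right)^{2} + 5 = 2 \cdot 1 \cdot \frac{1}{3} \left(-5\right)^{2} + 5 = 2 \cdot 1 \cdot \frac{1}{3} \cdot 25 + 5 = \frac{2}{3} \cdot 25 + 5 = \frac{50}{3} + 5 = \frac{65}{3}$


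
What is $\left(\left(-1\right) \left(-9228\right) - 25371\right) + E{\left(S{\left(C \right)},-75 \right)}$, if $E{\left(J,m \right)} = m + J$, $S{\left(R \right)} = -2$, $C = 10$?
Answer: $-16220$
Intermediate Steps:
$E{\left(J,m \right)} = J + m$
$\left(\left(-1\right) \left(-9228\right) - 25371\right) + E{\left(S{\left(C \right)},-75 \right)} = \left(\left(-1\right) \left(-9228\right) - 25371\right) - 77 = \left(9228 - 25371\right) - 77 = -16143 - 77 = -16220$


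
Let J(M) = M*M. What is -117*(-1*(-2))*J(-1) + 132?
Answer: -102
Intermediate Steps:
J(M) = M**2
-117*(-1*(-2))*J(-1) + 132 = -117*(-1*(-2))*(-1)**2 + 132 = -234 + 132 = -102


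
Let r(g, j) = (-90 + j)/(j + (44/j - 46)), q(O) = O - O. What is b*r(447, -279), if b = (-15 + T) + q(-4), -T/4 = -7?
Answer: 1338363/90719 ≈ 14.753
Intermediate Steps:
q(O) = 0
T = 28 (T = -4*(-7) = 28)
b = 13 (b = (-15 + 28) + 0 = 13 + 0 = 13)
r(g, j) = (-90 + j)/(-46 + j + 44/j) (r(g, j) = (-90 + j)/(j + (-46 + 44/j)) = (-90 + j)/(-46 + j + 44/j))
b*r(447, -279) = 13*(-279*(-90 - 279)/(44 + (-279)² - 46*(-279))) = 13*(-279*(-369)/(44 + 77841 + 12834)) = 13*(-279*(-369)/90719) = 13*(-279*1/90719*(-369)) = 13*(102951/90719) = 1338363/90719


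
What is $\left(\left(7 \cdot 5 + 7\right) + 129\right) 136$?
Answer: $23256$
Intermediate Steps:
$\left(\left(7 \cdot 5 + 7\right) + 129\right) 136 = \left(\left(35 + 7\right) + 129\right) 136 = \left(42 + 129\right) 136 = 171 \cdot 136 = 23256$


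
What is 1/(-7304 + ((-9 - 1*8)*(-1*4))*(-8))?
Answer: -1/7848 ≈ -0.00012742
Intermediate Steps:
1/(-7304 + ((-9 - 1*8)*(-1*4))*(-8)) = 1/(-7304 + ((-9 - 8)*(-4))*(-8)) = 1/(-7304 - 17*(-4)*(-8)) = 1/(-7304 + 68*(-8)) = 1/(-7304 - 544) = 1/(-7848) = -1/7848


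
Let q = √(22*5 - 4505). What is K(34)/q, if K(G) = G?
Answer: -34*I*√4395/4395 ≈ -0.51286*I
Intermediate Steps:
q = I*√4395 (q = √(110 - 4505) = √(-4395) = I*√4395 ≈ 66.295*I)
K(34)/q = 34/((I*√4395)) = 34*(-I*√4395/4395) = -34*I*√4395/4395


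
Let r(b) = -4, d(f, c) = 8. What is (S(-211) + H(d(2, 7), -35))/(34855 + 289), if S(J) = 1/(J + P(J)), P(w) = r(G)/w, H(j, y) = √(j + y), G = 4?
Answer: -211/1564505448 + 3*I*√3/35144 ≈ -1.3487e-7 + 0.00014785*I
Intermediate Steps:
P(w) = -4/w
S(J) = 1/(J - 4/J)
(S(-211) + H(d(2, 7), -35))/(34855 + 289) = (-211/(-4 + (-211)²) + √(8 - 35))/(34855 + 289) = (-211/(-4 + 44521) + √(-27))/35144 = (-211/44517 + 3*I*√3)*(1/35144) = -211/1564505448 + 3*I*√3/35144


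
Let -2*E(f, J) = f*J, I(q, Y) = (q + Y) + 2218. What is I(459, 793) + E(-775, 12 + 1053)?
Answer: 832315/2 ≈ 4.1616e+5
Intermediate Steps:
I(q, Y) = 2218 + Y + q (I(q, Y) = (Y + q) + 2218 = 2218 + Y + q)
E(f, J) = -J*f/2 (E(f, J) = -f*J/2 = -J*f/2)
I(459, 793) + E(-775, 12 + 1053) = (2218 + 793 + 459) - ½*(12 + 1053)*(-775) = 3470 - ½*1065*(-775) = 3470 + 825375/2 = 832315/2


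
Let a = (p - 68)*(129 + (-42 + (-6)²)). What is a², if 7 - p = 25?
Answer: 111894084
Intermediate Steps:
p = -18 (p = 7 - 1*25 = 7 - 25 = -18)
a = -10578 (a = (-18 - 68)*(129 + (-42 + (-6)²)) = -86*(129 + (-42 + 36)) = -86*(129 - 6) = -86*123 = -10578)
a² = (-10578)² = 111894084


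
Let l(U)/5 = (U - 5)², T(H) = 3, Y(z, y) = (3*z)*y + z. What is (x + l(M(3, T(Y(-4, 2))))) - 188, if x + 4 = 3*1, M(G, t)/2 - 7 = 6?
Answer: 2016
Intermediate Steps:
Y(z, y) = z + 3*y*z (Y(z, y) = 3*y*z + z = z + 3*y*z)
M(G, t) = 26 (M(G, t) = 14 + 2*6 = 14 + 12 = 26)
l(U) = 5*(-5 + U)² (l(U) = 5*(U - 5)² = 5*(-5 + U)²)
x = -1 (x = -4 + 3*1 = -4 + 3 = -1)
(x + l(M(3, T(Y(-4, 2))))) - 188 = (-1 + 5*(-5 + 26)²) - 188 = (-1 + 5*21²) - 188 = (-1 + 5*441) - 188 = (-1 + 2205) - 188 = 2204 - 188 = 2016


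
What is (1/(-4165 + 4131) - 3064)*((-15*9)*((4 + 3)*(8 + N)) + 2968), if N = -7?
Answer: -12397063/2 ≈ -6.1985e+6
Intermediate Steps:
(1/(-4165 + 4131) - 3064)*((-15*9)*((4 + 3)*(8 + N)) + 2968) = (1/(-4165 + 4131) - 3064)*((-15*9)*((4 + 3)*(8 - 7)) + 2968) = (1/(-34) - 3064)*(-945 + 2968) = (-1/34 - 3064)*(-135*7 + 2968) = -104177*(-945 + 2968)/34 = -104177/34*2023 = -12397063/2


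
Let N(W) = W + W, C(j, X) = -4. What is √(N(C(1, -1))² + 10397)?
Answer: √10461 ≈ 102.28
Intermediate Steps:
N(W) = 2*W
√(N(C(1, -1))² + 10397) = √((2*(-4))² + 10397) = √((-8)² + 10397) = √(64 + 10397) = √10461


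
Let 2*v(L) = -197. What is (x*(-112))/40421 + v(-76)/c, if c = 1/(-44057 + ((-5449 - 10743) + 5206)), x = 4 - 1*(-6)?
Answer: 438303939051/80842 ≈ 5.4217e+6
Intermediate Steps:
v(L) = -197/2 (v(L) = (½)*(-197) = -197/2)
x = 10 (x = 4 + 6 = 10)
c = -1/55043 (c = 1/(-44057 + (-16192 + 5206)) = 1/(-44057 - 10986) = 1/(-55043) = -1/55043 ≈ -1.8168e-5)
(x*(-112))/40421 + v(-76)/c = (10*(-112))/40421 - 197/(2*(-1/55043)) = -1120*1/40421 - 197/2*(-55043) = -1120/40421 + 10843471/2 = 438303939051/80842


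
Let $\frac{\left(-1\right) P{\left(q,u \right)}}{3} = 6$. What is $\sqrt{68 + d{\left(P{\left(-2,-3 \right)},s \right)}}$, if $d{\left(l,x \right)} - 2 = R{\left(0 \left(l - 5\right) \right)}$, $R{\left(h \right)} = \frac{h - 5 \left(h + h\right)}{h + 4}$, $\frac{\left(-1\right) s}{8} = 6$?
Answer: $\sqrt{70} \approx 8.3666$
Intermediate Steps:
$s = -48$ ($s = \left(-8\right) 6 = -48$)
$P{\left(q,u \right)} = -18$ ($P{\left(q,u \right)} = \left(-3\right) 6 = -18$)
$R{\left(h \right)} = - \frac{9 h}{4 + h}$ ($R{\left(h \right)} = \frac{h - 5 \cdot 2 h}{4 + h} = \frac{h - 10 h}{4 + h} = \frac{\left(-9\right) h}{4 + h} = - \frac{9 h}{4 + h}$)
$d{\left(l,x \right)} = 2$ ($d{\left(l,x \right)} = 2 - \frac{9 \cdot 0 \left(l - 5\right)}{4 + 0 \left(l - 5\right)} = 2 - \frac{9 \cdot 0 \left(-5 + l\right)}{4 + 0 \left(-5 + l\right)} = 2 - \frac{0}{4 + 0} = 2 - \frac{0}{4} = 2 - 0 \cdot \frac{1}{4} = 2 + 0 = 2$)
$\sqrt{68 + d{\left(P{\left(-2,-3 \right)},s \right)}} = \sqrt{68 + 2} = \sqrt{70}$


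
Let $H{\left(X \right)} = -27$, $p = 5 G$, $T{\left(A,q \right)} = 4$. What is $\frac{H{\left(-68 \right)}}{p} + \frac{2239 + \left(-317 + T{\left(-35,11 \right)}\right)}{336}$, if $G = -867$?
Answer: $\frac{464349}{80920} \approx 5.7384$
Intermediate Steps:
$p = -4335$ ($p = 5 \left(-867\right) = -4335$)
$\frac{H{\left(-68 \right)}}{p} + \frac{2239 + \left(-317 + T{\left(-35,11 \right)}\right)}{336} = - \frac{27}{-4335} + \frac{2239 + \left(-317 + 4\right)}{336} = \left(-27\right) \left(- \frac{1}{4335}\right) + \left(2239 - 313\right) \frac{1}{336} = \frac{9}{1445} + 1926 \cdot \frac{1}{336} = \frac{9}{1445} + \frac{321}{56} = \frac{464349}{80920}$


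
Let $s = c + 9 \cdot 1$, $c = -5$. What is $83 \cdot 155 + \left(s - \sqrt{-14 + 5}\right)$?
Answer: $12869 - 3 i \approx 12869.0 - 3.0 i$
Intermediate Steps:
$s = 4$ ($s = -5 + 9 \cdot 1 = -5 + 9 = 4$)
$83 \cdot 155 + \left(s - \sqrt{-14 + 5}\right) = 83 \cdot 155 + \left(4 - \sqrt{-14 + 5}\right) = 12865 + \left(4 - \sqrt{-9}\right) = 12865 + \left(4 - 3 i\right) = 12869 - 3 i$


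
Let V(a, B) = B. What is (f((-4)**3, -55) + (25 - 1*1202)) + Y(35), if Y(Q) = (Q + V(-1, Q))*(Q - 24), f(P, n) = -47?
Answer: -454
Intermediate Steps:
Y(Q) = 2*Q*(-24 + Q) (Y(Q) = (Q + Q)*(Q - 24) = (2*Q)*(-24 + Q) = 2*Q*(-24 + Q))
(f((-4)**3, -55) + (25 - 1*1202)) + Y(35) = (-47 + (25 - 1*1202)) + 2*35*(-24 + 35) = (-47 + (25 - 1202)) + 2*35*11 = (-47 - 1177) + 770 = -1224 + 770 = -454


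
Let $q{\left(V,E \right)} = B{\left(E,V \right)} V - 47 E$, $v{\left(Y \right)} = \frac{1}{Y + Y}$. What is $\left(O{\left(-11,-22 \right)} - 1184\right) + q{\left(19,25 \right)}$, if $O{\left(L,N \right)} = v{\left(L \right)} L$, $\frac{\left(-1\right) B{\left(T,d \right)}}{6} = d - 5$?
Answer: $- \frac{7909}{2} \approx -3954.5$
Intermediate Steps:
$B{\left(T,d \right)} = 30 - 6 d$ ($B{\left(T,d \right)} = - 6 \left(d - 5\right) = - 6 \left(-5 + d\right) = 30 - 6 d$)
$v{\left(Y \right)} = \frac{1}{2 Y}$
$q{\left(V,E \right)} = - 47 E + V \left(30 - 6 V\right)$ ($q{\left(V,E \right)} = \left(30 - 6 V\right) V - 47 E = V \left(30 - 6 V\right) - 47 E = - 47 E + V \left(30 - 6 V\right)$)
$O{\left(L,N \right)} = \frac{1}{2}$ ($O{\left(L,N \right)} = \frac{1}{2 L} L = \frac{1}{2}$)
$\left(O{\left(-11,-22 \right)} - 1184\right) + q{\left(19,25 \right)} = \left(\frac{1}{2} - 1184\right) - \left(1175 + 114 \left(-5 + 19\right)\right) = \left(\frac{1}{2} - 1184\right) - \left(1175 + 114 \cdot 14\right) = - \frac{2367}{2} - 2771 = - \frac{7909}{2}$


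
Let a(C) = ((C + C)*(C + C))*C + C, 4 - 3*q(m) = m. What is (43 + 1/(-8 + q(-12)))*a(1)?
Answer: 1705/8 ≈ 213.13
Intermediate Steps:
q(m) = 4/3 - m/3
a(C) = C + 4*C³ (a(C) = ((2*C)*(2*C))*C + C = (4*C²)*C + C = 4*C³ + C = C + 4*C³)
(43 + 1/(-8 + q(-12)))*a(1) = (43 + 1/(-8 + (4/3 - ⅓*(-12))))*(1 + 4*1³) = (43 + 1/(-8 + (4/3 + 4)))*(1 + 4*1) = (43 + 1/(-8 + 16/3))*(1 + 4) = (43 + 1/(-8/3))*5 = (43 - 3/8)*5 = (341/8)*5 = 1705/8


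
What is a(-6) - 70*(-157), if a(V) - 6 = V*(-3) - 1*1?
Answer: 11013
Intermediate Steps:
a(V) = 5 - 3*V (a(V) = 6 + (V*(-3) - 1*1) = 6 + (-3*V - 1) = 6 + (-1 - 3*V) = 5 - 3*V)
a(-6) - 70*(-157) = (5 - 3*(-6)) - 70*(-157) = (5 + 18) + 10990 = 23 + 10990 = 11013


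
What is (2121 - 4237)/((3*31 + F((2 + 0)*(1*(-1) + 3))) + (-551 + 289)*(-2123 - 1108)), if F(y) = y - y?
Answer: -2116/846615 ≈ -0.0024994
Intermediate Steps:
F(y) = 0
(2121 - 4237)/((3*31 + F((2 + 0)*(1*(-1) + 3))) + (-551 + 289)*(-2123 - 1108)) = (2121 - 4237)/((3*31 + 0) + (-551 + 289)*(-2123 - 1108)) = -2116/((93 + 0) - 262*(-3231)) = -2116/(93 + 846522) = -2116/846615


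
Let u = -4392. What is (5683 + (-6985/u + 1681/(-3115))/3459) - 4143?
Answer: 72877212184123/47322855720 ≈ 1540.0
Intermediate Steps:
(5683 + (-6985/u + 1681/(-3115))/3459) - 4143 = (5683 + (-6985/(-4392) + 1681/(-3115))/3459) - 4143 = (5683 + (-6985*(-1/4392) + 1681*(-1/3115))*(1/3459)) - 4143 = (5683 + (6985/4392 - 1681/3115)*(1/3459)) - 4143 = (5683 + (14375323/13681080)*(1/3459)) - 4143 = (5683 + 14375323/47322855720) - 4143 = 268935803432083/47322855720 - 4143 = 72877212184123/47322855720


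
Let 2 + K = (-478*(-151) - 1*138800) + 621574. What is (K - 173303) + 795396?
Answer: 1177043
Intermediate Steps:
K = 554950 (K = -2 + ((-478*(-151) - 1*138800) + 621574) = -2 + ((72178 - 138800) + 621574) = -2 + (-66622 + 621574) = -2 + 554952 = 554950)
(K - 173303) + 795396 = (554950 - 173303) + 795396 = 381647 + 795396 = 1177043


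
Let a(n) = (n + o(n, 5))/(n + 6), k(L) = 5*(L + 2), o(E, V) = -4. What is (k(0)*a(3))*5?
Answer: -50/9 ≈ -5.5556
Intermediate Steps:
k(L) = 10 + 5*L (k(L) = 5*(2 + L) = 10 + 5*L)
a(n) = (-4 + n)/(6 + n) (a(n) = (n - 4)/(n + 6) = (-4 + n)/(6 + n))
(k(0)*a(3))*5 = ((10 + 5*0)*((-4 + 3)/(6 + 3)))*5 = ((10 + 0)*(-1/9))*5 = (10*((1/9)*(-1)))*5 = (10*(-1/9))*5 = -10/9*5 = -50/9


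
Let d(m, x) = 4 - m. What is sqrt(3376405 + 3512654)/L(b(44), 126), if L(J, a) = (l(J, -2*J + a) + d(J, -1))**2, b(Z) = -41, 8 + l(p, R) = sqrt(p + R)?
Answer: 3*sqrt(765451)/(37 + sqrt(167))**2 ≈ 1.0531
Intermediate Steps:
l(p, R) = -8 + sqrt(R + p) (l(p, R) = -8 + sqrt(p + R) = -8 + sqrt(R + p))
L(J, a) = (-4 + sqrt(a - J) - J)**2 (L(J, a) = ((-8 + sqrt((-2*J + a) + J)) + (4 - J))**2 = ((-8 + sqrt((a - 2*J) + J)) + (4 - J))**2 = ((-8 + sqrt(a - J)) + (4 - J))**2 = (-4 + sqrt(a - J) - J)**2)
sqrt(3376405 + 3512654)/L(b(44), 126) = sqrt(3376405 + 3512654)/((4 - 41 - sqrt(126 - 1*(-41)))**2) = sqrt(6889059)/((4 - 41 - sqrt(126 + 41))**2) = (3*sqrt(765451))/((4 - 41 - sqrt(167))**2) = (3*sqrt(765451))/((-37 - sqrt(167))**2) = (3*sqrt(765451))/(-37 - sqrt(167))**2 = 3*sqrt(765451)/(-37 - sqrt(167))**2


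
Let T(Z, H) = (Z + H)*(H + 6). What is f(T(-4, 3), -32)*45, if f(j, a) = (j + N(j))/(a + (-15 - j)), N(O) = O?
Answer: 405/19 ≈ 21.316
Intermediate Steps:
T(Z, H) = (6 + H)*(H + Z) (T(Z, H) = (H + Z)*(6 + H) = (6 + H)*(H + Z))
f(j, a) = 2*j/(-15 + a - j) (f(j, a) = (j + j)/(a + (-15 - j)) = (2*j)/(-15 + a - j) = 2*j/(-15 + a - j))
f(T(-4, 3), -32)*45 = (2*(3² + 6*3 + 6*(-4) + 3*(-4))/(-15 - 32 - (3² + 6*3 + 6*(-4) + 3*(-4))))*45 = (2*(9 + 18 - 24 - 12)/(-15 - 32 - (9 + 18 - 24 - 12)))*45 = (2*(-9)/(-15 - 32 - 1*(-9)))*45 = (2*(-9)/(-15 - 32 + 9))*45 = (2*(-9)/(-38))*45 = (2*(-9)*(-1/38))*45 = (9/19)*45 = 405/19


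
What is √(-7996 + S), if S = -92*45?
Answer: 2*I*√3034 ≈ 110.16*I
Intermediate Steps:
S = -4140
√(-7996 + S) = √(-7996 - 4140) = √(-12136) = 2*I*√3034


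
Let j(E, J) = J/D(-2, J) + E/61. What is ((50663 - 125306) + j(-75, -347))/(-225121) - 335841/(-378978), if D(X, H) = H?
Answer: 162499313313/133442827862 ≈ 1.2177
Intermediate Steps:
j(E, J) = 1 + E/61 (j(E, J) = J/J + E/61 = 1 + E*(1/61) = 1 + E/61)
((50663 - 125306) + j(-75, -347))/(-225121) - 335841/(-378978) = ((50663 - 125306) + (1 + (1/61)*(-75)))/(-225121) - 335841/(-378978) = (-74643 + (1 - 75/61))*(-1/225121) - 335841*(-1/378978) = (-74643 - 14/61)*(-1/225121) + 111947/126326 = -4553237/61*(-1/225121) + 111947/126326 = 350249/1056337 + 111947/126326 = 162499313313/133442827862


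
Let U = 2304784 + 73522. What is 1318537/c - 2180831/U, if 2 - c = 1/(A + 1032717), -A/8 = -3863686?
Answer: 100166924902935716131/151936673231154 ≈ 6.5927e+5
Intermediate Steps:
A = 30909488 (A = -8*(-3863686) = 30909488)
U = 2378306
c = 63884409/31942205 (c = 2 - 1/(30909488 + 1032717) = 2 - 1/31942205 = 63884409/31942205 ≈ 2.0000)
1318537/c - 2180831/U = 1318537/(63884409/31942205) - 2180831/2378306 = 1318537*(31942205/63884409) - 2180831*1/2378306 = 42116979154085/63884409 - 2180831/2378306 = 100166924902935716131/151936673231154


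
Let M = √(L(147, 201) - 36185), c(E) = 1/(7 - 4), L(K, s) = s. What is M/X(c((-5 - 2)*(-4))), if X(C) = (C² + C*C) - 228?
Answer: -18*I*√2249/1025 ≈ -0.8328*I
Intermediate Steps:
c(E) = ⅓ (c(E) = 1/3 = ⅓)
M = 4*I*√2249 (M = √(201 - 36185) = √(-35984) = 4*I*√2249 ≈ 189.69*I)
X(C) = -228 + 2*C² (X(C) = (C² + C²) - 228 = 2*C² - 228 = -228 + 2*C²)
M/X(c((-5 - 2)*(-4))) = (4*I*√2249)/(-228 + 2*(⅓)²) = (4*I*√2249)/(-228 + 2*(⅑)) = (4*I*√2249)/(-228 + 2/9) = (4*I*√2249)/(-2050/9) = (4*I*√2249)*(-9/2050) = -18*I*√2249/1025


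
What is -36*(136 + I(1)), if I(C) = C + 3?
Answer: -5040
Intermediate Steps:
I(C) = 3 + C
-36*(136 + I(1)) = -36*(136 + (3 + 1)) = -36*(136 + 4) = -36*140 = -5040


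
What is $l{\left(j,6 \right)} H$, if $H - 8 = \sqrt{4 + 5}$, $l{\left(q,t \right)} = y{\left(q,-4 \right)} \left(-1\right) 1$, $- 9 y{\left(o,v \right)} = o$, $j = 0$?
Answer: $0$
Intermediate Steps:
$y{\left(o,v \right)} = - \frac{o}{9}$
$l{\left(q,t \right)} = \frac{q}{9}$ ($l{\left(q,t \right)} = - \frac{q}{9} \left(-1\right) 1 = \frac{q}{9} \cdot 1 = \frac{q}{9}$)
$H = 11$ ($H = 8 + \sqrt{4 + 5} = 8 + \sqrt{9} = 8 + 3 = 11$)
$l{\left(j,6 \right)} H = \frac{1}{9} \cdot 0 \cdot 11 = 0 \cdot 11 = 0$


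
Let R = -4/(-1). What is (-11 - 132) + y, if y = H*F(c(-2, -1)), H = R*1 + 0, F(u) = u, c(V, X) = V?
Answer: -151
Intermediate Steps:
R = 4 (R = -4*(-1) = 4)
H = 4 (H = 4*1 + 0 = 4 + 0 = 4)
y = -8 (y = 4*(-2) = -8)
(-11 - 132) + y = (-11 - 132) - 8 = -143 - 8 = -151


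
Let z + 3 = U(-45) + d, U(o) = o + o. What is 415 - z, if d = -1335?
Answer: 1843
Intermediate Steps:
U(o) = 2*o
z = -1428 (z = -3 + (2*(-45) - 1335) = -3 + (-90 - 1335) = -3 - 1425 = -1428)
415 - z = 415 - 1*(-1428) = 415 + 1428 = 1843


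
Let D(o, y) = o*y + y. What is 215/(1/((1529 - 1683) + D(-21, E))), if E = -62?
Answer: 233490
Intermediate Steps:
D(o, y) = y + o*y
215/(1/((1529 - 1683) + D(-21, E))) = 215/(1/((1529 - 1683) - 62*(1 - 21))) = 215/(1/(-154 - 62*(-20))) = 215/(1/(-154 + 1240)) = 215/(1/1086) = 215*1086 = 233490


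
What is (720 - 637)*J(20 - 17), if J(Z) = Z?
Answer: 249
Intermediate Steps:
(720 - 637)*J(20 - 17) = (720 - 637)*(20 - 17) = 83*3 = 249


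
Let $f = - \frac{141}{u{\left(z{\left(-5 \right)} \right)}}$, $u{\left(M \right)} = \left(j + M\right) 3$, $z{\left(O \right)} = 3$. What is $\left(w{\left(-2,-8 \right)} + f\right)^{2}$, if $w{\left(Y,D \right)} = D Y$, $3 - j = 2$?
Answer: $\frac{289}{16} \approx 18.063$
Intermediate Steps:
$j = 1$ ($j = 3 - 2 = 1$)
$u{\left(M \right)} = 3 + 3 M$ ($u{\left(M \right)} = \left(1 + M\right) 3 = 3 + 3 M$)
$f = - \frac{47}{4}$ ($f = - \frac{141}{3 + 3 \cdot 3} = - \frac{141}{3 + 9} = - \frac{141}{12} = \left(-141\right) \frac{1}{12} = - \frac{47}{4} \approx -11.75$)
$\left(w{\left(-2,-8 \right)} + f\right)^{2} = \left(\left(-8\right) \left(-2\right) - \frac{47}{4}\right)^{2} = \left(16 - \frac{47}{4}\right)^{2} = \left(\frac{17}{4}\right)^{2} = \frac{289}{16}$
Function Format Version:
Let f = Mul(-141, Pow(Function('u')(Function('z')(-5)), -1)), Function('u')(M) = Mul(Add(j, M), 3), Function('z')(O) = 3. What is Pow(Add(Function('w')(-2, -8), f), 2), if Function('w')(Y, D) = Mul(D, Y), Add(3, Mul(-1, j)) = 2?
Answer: Rational(289, 16) ≈ 18.063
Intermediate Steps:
j = 1 (j = Add(3, Mul(-1, 2)) = Add(3, -2) = 1)
Function('u')(M) = Add(3, Mul(3, M)) (Function('u')(M) = Mul(Add(1, M), 3) = Add(3, Mul(3, M)))
f = Rational(-47, 4) (f = Mul(-141, Pow(Add(3, Mul(3, 3)), -1)) = Mul(-141, Pow(Add(3, 9), -1)) = Mul(-141, Pow(12, -1)) = Mul(-141, Rational(1, 12)) = Rational(-47, 4) ≈ -11.750)
Pow(Add(Function('w')(-2, -8), f), 2) = Pow(Add(Mul(-8, -2), Rational(-47, 4)), 2) = Pow(Add(16, Rational(-47, 4)), 2) = Pow(Rational(17, 4), 2) = Rational(289, 16)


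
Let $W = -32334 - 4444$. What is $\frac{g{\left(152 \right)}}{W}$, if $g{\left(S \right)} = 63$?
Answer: $- \frac{9}{5254} \approx -0.001713$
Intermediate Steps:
$W = -36778$
$\frac{g{\left(152 \right)}}{W} = \frac{63}{-36778} = 63 \left(- \frac{1}{36778}\right) = - \frac{9}{5254}$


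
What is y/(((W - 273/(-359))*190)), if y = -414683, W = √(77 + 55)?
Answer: 13547278927/1072724990 - 53444759723*√33/1609087485 ≈ -178.17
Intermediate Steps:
W = 2*√33 (W = √132 = 2*√33 ≈ 11.489)
y/(((W - 273/(-359))*190)) = -414683*1/(190*(2*√33 - 273/(-359))) = -414683*1/(190*(2*√33 - 273*(-1/359))) = -414683*1/(190*(2*√33 + 273/359)) = -414683*1/(190*(273/359 + 2*√33)) = -414683/(51870/359 + 380*√33)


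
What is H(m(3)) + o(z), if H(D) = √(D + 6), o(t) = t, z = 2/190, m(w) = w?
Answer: 286/95 ≈ 3.0105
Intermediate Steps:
z = 1/95 (z = 2*(1/190) = 1/95 ≈ 0.010526)
H(D) = √(6 + D)
H(m(3)) + o(z) = √(6 + 3) + 1/95 = √9 + 1/95 = 3 + 1/95 = 286/95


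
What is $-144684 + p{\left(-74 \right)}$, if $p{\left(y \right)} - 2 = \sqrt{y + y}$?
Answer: $-144682 + 2 i \sqrt{37} \approx -1.4468 \cdot 10^{5} + 12.166 i$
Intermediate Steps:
$p{\left(y \right)} = 2 + \sqrt{2} \sqrt{y}$ ($p{\left(y \right)} = 2 + \sqrt{y + y} = 2 + \sqrt{2 y} = 2 + \sqrt{2} \sqrt{y}$)
$-144684 + p{\left(-74 \right)} = -144684 + \left(2 + \sqrt{2} \sqrt{-74}\right) = -144684 + \left(2 + \sqrt{2} i \sqrt{74}\right) = -144684 + \left(2 + 2 i \sqrt{37}\right) = -144682 + 2 i \sqrt{37}$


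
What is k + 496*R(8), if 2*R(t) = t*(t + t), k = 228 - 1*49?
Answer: 31923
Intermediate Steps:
k = 179 (k = 228 - 49 = 179)
R(t) = t² (R(t) = (t*(t + t))/2 = (t*(2*t))/2 = (2*t²)/2 = t²)
k + 496*R(8) = 179 + 496*8² = 179 + 496*64 = 179 + 31744 = 31923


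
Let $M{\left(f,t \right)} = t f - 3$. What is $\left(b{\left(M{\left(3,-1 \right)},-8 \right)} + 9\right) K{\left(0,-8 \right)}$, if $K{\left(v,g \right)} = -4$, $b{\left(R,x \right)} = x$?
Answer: $-4$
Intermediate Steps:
$M{\left(f,t \right)} = -3 + f t$ ($M{\left(f,t \right)} = f t - 3 = -3 + f t$)
$\left(b{\left(M{\left(3,-1 \right)},-8 \right)} + 9\right) K{\left(0,-8 \right)} = \left(-8 + 9\right) \left(-4\right) = 1 \left(-4\right) = -4$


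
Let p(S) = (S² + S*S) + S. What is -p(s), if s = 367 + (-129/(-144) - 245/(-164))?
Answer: -529184715337/1936512 ≈ -2.7327e+5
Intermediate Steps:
s = 726959/1968 (s = 367 + (-129*(-1/144) - 245*(-1/164)) = 367 + (43/48 + 245/164) = 367 + 4703/1968 = 726959/1968 ≈ 369.39)
p(S) = S + 2*S² (p(S) = (S² + S²) + S = 2*S² + S = S + 2*S²)
-p(s) = -726959*(1 + 2*(726959/1968))/1968 = -726959*(1 + 726959/984)/1968 = -726959*727943/(1968*984) = -1*529184715337/1936512 = -529184715337/1936512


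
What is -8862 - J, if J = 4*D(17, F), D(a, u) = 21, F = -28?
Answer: -8946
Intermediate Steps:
J = 84 (J = 4*21 = 84)
-8862 - J = -8862 - 1*84 = -8862 - 84 = -8946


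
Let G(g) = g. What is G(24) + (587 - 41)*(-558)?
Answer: -304644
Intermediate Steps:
G(24) + (587 - 41)*(-558) = 24 + (587 - 41)*(-558) = 24 + 546*(-558) = 24 - 304668 = -304644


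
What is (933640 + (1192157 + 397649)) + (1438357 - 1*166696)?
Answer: 3795107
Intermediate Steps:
(933640 + (1192157 + 397649)) + (1438357 - 1*166696) = (933640 + 1589806) + (1438357 - 166696) = 2523446 + 1271661 = 3795107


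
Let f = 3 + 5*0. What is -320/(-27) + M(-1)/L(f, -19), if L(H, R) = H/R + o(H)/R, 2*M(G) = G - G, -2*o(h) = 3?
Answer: 320/27 ≈ 11.852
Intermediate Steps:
o(h) = -3/2 (o(h) = -1/2*3 = -3/2)
M(G) = 0 (M(G) = (G - G)/2 = (1/2)*0 = 0)
f = 3 (f = 3 + 0 = 3)
L(H, R) = -3/(2*R) + H/R (L(H, R) = H/R - 3/(2*R) = -3/(2*R) + H/R)
-320/(-27) + M(-1)/L(f, -19) = -320/(-27) + 0/(((-3/2 + 3)/(-19))) = -320*(-1/27) + 0/((-1/19*3/2)) = 320/27 + 0/(-3/38) = 320/27 + 0*(-38/3) = 320/27 + 0 = 320/27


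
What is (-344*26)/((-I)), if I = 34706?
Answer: 4472/17353 ≈ 0.25771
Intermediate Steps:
(-344*26)/((-I)) = (-344*26)/((-1*34706)) = -8944/(-34706) = -8944*(-1/34706) = 4472/17353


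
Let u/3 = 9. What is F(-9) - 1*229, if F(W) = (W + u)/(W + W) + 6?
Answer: -224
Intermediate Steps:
u = 27 (u = 3*9 = 27)
F(W) = 6 + (27 + W)/(2*W) (F(W) = (W + 27)/(W + W) + 6 = (27 + W)/((2*W)) + 6 = (27 + W)*(1/(2*W)) + 6 = (27 + W)/(2*W) + 6 = 6 + (27 + W)/(2*W))
F(-9) - 1*229 = (1/2)*(27 + 13*(-9))/(-9) - 1*229 = (1/2)*(-1/9)*(27 - 117) - 229 = (1/2)*(-1/9)*(-90) - 229 = 5 - 229 = -224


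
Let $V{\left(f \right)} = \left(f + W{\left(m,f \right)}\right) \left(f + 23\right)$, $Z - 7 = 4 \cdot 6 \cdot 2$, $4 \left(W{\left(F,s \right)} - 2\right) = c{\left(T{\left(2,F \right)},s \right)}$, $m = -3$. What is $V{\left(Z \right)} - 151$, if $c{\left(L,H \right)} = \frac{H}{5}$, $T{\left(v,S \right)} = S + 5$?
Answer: $\frac{9019}{2} \approx 4509.5$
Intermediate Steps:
$T{\left(v,S \right)} = 5 + S$
$c{\left(L,H \right)} = \frac{H}{5}$ ($c{\left(L,H \right)} = H \frac{1}{5} = \frac{H}{5}$)
$W{\left(F,s \right)} = 2 + \frac{s}{20}$ ($W{\left(F,s \right)} = 2 + \frac{\frac{1}{5} s}{4} = 2 + \frac{s}{20}$)
$Z = 55$ ($Z = 7 + 4 \cdot 6 \cdot 2 = 7 + 24 \cdot 2 = 7 + 48 = 55$)
$V{\left(f \right)} = \left(2 + \frac{21 f}{20}\right) \left(23 + f\right)$ ($V{\left(f \right)} = \left(f + \left(2 + \frac{f}{20}\right)\right) \left(f + 23\right) = \left(2 + \frac{21 f}{20}\right) \left(23 + f\right)$)
$V{\left(Z \right)} - 151 = \left(46 + \frac{21 \cdot 55^{2}}{20} + \frac{523}{20} \cdot 55\right) - 151 = \left(46 + \frac{21}{20} \cdot 3025 + \frac{5753}{4}\right) - 151 = \left(46 + \frac{12705}{4} + \frac{5753}{4}\right) - 151 = \frac{9321}{2} - 151 = \frac{9019}{2}$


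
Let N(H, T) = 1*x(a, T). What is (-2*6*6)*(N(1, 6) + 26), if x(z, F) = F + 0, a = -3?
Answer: -2304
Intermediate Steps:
x(z, F) = F
N(H, T) = T (N(H, T) = 1*T = T)
(-2*6*6)*(N(1, 6) + 26) = (-2*6*6)*(6 + 26) = -12*6*32 = -72*32 = -2304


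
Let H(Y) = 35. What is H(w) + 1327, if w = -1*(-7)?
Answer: 1362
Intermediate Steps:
w = 7
H(w) + 1327 = 35 + 1327 = 1362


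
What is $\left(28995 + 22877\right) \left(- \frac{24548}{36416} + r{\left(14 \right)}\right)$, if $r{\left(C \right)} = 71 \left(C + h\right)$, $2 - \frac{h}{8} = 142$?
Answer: $- \frac{2317727978522}{569} \approx -4.0733 \cdot 10^{9}$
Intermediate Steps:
$h = -1120$ ($h = 16 - 1136 = -1120$)
$r{\left(C \right)} = -79520 + 71 C$ ($r{\left(C \right)} = 71 \left(C - 1120\right) = 71 \left(-1120 + C\right) = -79520 + 71 C$)
$\left(28995 + 22877\right) \left(- \frac{24548}{36416} + r{\left(14 \right)}\right) = \left(28995 + 22877\right) \left(- \frac{24548}{36416} + \left(-79520 + 71 \cdot 14\right)\right) = 51872 \left(\left(-24548\right) \frac{1}{36416} + \left(-79520 + 994\right)\right) = 51872 \left(- \frac{6137}{9104} - 78526\right) = 51872 \left(- \frac{714906841}{9104}\right) = - \frac{2317727978522}{569}$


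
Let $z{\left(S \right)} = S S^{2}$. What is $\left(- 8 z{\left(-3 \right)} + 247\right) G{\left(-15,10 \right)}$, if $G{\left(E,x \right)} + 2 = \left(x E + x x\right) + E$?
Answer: $-31021$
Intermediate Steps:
$z{\left(S \right)} = S^{3}$
$G{\left(E,x \right)} = -2 + E + x^{2} + E x$ ($G{\left(E,x \right)} = -2 + \left(\left(x E + x x\right) + E\right) = -2 + \left(\left(E x + x^{2}\right) + E\right) = -2 + \left(\left(x^{2} + E x\right) + E\right) = -2 + \left(E + x^{2} + E x\right) = -2 + E + x^{2} + E x$)
$\left(- 8 z{\left(-3 \right)} + 247\right) G{\left(-15,10 \right)} = \left(- 8 \left(-3\right)^{3} + 247\right) \left(-2 - 15 + 10^{2} - 150\right) = \left(\left(-8\right) \left(-27\right) + 247\right) \left(-2 - 15 + 100 - 150\right) = \left(216 + 247\right) \left(-67\right) = 463 \left(-67\right) = -31021$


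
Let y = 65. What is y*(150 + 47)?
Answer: 12805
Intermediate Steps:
y*(150 + 47) = 65*(150 + 47) = 65*197 = 12805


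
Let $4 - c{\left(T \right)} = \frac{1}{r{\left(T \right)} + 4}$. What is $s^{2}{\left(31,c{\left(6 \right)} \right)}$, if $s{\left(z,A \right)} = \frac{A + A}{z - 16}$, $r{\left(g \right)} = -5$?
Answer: $\frac{4}{9} \approx 0.44444$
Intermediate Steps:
$c{\left(T \right)} = 5$ ($c{\left(T \right)} = 4 - \frac{1}{-5 + 4} = 4 - \frac{1}{-1} = 4 - -1 = 4 + 1 = 5$)
$s{\left(z,A \right)} = \frac{2 A}{-16 + z}$
$s^{2}{\left(31,c{\left(6 \right)} \right)} = \left(2 \cdot 5 \frac{1}{-16 + 31}\right)^{2} = \left(2 \cdot 5 \cdot \frac{1}{15}\right)^{2} = \left(\frac{2}{3}\right)^{2} = \frac{4}{9}$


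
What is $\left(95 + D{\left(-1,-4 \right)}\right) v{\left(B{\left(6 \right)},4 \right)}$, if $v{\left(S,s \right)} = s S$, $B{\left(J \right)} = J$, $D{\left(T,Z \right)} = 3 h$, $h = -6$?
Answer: $1848$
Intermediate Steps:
$D{\left(T,Z \right)} = -18$ ($D{\left(T,Z \right)} = 3 \left(-6\right) = -18$)
$v{\left(S,s \right)} = S s$
$\left(95 + D{\left(-1,-4 \right)}\right) v{\left(B{\left(6 \right)},4 \right)} = \left(95 - 18\right) 6 \cdot 4 = 77 \cdot 24 = 1848$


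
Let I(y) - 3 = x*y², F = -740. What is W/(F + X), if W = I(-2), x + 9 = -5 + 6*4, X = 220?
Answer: -43/520 ≈ -0.082692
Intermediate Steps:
x = 10 (x = -9 + (-5 + 6*4) = -9 + (-5 + 24) = -9 + 19 = 10)
I(y) = 3 + 10*y²
W = 43 (W = 3 + 10*(-2)² = 3 + 10*4 = 3 + 40 = 43)
W/(F + X) = 43/(-740 + 220) = 43/(-520) = -1/520*43 = -43/520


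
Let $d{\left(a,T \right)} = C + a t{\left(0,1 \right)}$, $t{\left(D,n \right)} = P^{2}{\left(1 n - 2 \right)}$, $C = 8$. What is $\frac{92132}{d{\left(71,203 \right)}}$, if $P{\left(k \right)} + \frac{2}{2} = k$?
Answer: $\frac{23033}{73} \approx 315.52$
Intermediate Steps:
$P{\left(k \right)} = -1 + k$
$t{\left(D,n \right)} = \left(-3 + n\right)^{2}$ ($t{\left(D,n \right)} = \left(-1 + \left(1 n - 2\right)\right)^{2} = \left(-1 + \left(n - 2\right)\right)^{2} = \left(-1 + \left(-2 + n\right)\right)^{2} = \left(-3 + n\right)^{2}$)
$d{\left(a,T \right)} = 8 + 4 a$ ($d{\left(a,T \right)} = 8 + a \left(-3 + 1\right)^{2} = 8 + a \left(-2\right)^{2} = 8 + a 4 = 8 + 4 a$)
$\frac{92132}{d{\left(71,203 \right)}} = \frac{92132}{8 + 4 \cdot 71} = \frac{92132}{8 + 284} = \frac{92132}{292} = 92132 \cdot \frac{1}{292} = \frac{23033}{73}$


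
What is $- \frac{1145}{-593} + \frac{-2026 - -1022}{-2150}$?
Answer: $\frac{1528561}{637475} \approx 2.3978$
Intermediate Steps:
$- \frac{1145}{-593} + \frac{-2026 - -1022}{-2150} = \left(-1145\right) \left(- \frac{1}{593}\right) + \left(-2026 + 1022\right) \left(- \frac{1}{2150}\right) = \frac{1145}{593} - - \frac{502}{1075} = \frac{1145}{593} + \frac{502}{1075} = \frac{1528561}{637475}$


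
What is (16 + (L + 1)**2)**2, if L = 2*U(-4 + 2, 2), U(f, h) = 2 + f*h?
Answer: 625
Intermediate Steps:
L = -4 (L = 2*(2 + (-4 + 2)*2) = 2*(2 - 2*2) = 2*(2 - 4) = 2*(-2) = -4)
(16 + (L + 1)**2)**2 = (16 + (-4 + 1)**2)**2 = (16 + (-3)**2)**2 = (16 + 9)**2 = 25**2 = 625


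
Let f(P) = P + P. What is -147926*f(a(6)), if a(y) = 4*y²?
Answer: -42602688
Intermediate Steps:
f(P) = 2*P
-147926*f(a(6)) = -295852*4*6² = -295852*4*36 = -295852*144 = -147926*288 = -42602688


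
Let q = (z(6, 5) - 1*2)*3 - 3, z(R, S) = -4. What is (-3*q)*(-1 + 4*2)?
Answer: 441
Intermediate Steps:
q = -21 (q = (-4 - 1*2)*3 - 3 = (-4 - 2)*3 - 3 = -6*3 - 3 = -18 - 3 = -21)
(-3*q)*(-1 + 4*2) = (-3*(-21))*(-1 + 4*2) = 63*(-1 + 8) = 63*7 = 441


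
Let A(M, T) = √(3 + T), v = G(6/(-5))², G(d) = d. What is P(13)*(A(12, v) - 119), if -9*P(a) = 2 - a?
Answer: -1309/9 + 11*√111/45 ≈ -142.87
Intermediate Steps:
v = 36/25 (v = (6/(-5))² = (6*(-⅕))² = (-6/5)² = 36/25 ≈ 1.4400)
P(a) = -2/9 + a/9 (P(a) = -(2 - a)/9 = -2/9 + a/9)
P(13)*(A(12, v) - 119) = (-2/9 + (⅑)*13)*(√(3 + 36/25) - 119) = (-2/9 + 13/9)*(√(111/25) - 119) = 11*(√111/5 - 119)/9 = 11*(-119 + √111/5)/9 = -1309/9 + 11*√111/45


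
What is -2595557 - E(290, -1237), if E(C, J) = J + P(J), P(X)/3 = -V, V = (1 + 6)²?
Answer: -2594173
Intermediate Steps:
V = 49 (V = 7² = 49)
P(X) = -147 (P(X) = 3*(-1*49) = 3*(-49) = -147)
E(C, J) = -147 + J (E(C, J) = J - 147 = -147 + J)
-2595557 - E(290, -1237) = -2595557 - (-147 - 1237) = -2595557 - 1*(-1384) = -2595557 + 1384 = -2594173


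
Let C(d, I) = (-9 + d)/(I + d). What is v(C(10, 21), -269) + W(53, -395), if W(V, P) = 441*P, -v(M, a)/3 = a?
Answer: -173388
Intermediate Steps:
C(d, I) = (-9 + d)/(I + d)
v(M, a) = -3*a
v(C(10, 21), -269) + W(53, -395) = -3*(-269) + 441*(-395) = 807 - 174195 = -173388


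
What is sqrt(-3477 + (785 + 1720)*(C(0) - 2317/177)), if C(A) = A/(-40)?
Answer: I*sqrt(126250442)/59 ≈ 190.44*I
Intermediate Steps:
C(A) = -A/40 (C(A) = A*(-1/40) = -A/40)
sqrt(-3477 + (785 + 1720)*(C(0) - 2317/177)) = sqrt(-3477 + (785 + 1720)*(-1/40*0 - 2317/177)) = sqrt(-3477 + 2505*(0 - 2317*1/177)) = sqrt(-3477 + 2505*(0 - 2317/177)) = sqrt(-3477 + 2505*(-2317/177)) = sqrt(-3477 - 1934695/59) = sqrt(-2139838/59) = I*sqrt(126250442)/59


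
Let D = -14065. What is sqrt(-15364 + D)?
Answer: I*sqrt(29429) ≈ 171.55*I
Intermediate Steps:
sqrt(-15364 + D) = sqrt(-15364 - 14065) = sqrt(-29429) = I*sqrt(29429)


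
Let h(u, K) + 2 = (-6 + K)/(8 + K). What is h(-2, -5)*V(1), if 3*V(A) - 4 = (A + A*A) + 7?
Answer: -221/9 ≈ -24.556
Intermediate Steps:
h(u, K) = -2 + (-6 + K)/(8 + K)
V(A) = 11/3 + A/3 + A²/3 (V(A) = 4/3 + ((A + A*A) + 7)/3 = 4/3 + ((A + A²) + 7)/3 = 4/3 + (7 + A + A²)/3 = 4/3 + (7/3 + A/3 + A²/3) = 11/3 + A/3 + A²/3)
h(-2, -5)*V(1) = ((-22 - 1*(-5))/(8 - 5))*(11/3 + (⅓)*1 + (⅓)*1²) = ((-22 + 5)/3)*(11/3 + ⅓ + (⅓)*1) = ((⅓)*(-17))*(11/3 + ⅓ + ⅓) = -17/3*13/3 = -221/9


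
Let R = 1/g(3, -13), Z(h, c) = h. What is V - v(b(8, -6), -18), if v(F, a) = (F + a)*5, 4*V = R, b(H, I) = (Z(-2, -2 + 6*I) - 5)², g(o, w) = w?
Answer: -8061/52 ≈ -155.02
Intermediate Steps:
b(H, I) = 49 (b(H, I) = (-2 - 5)² = (-7)² = 49)
R = -1/13 (R = 1/(-13) = -1/13 ≈ -0.076923)
V = -1/52 (V = (¼)*(-1/13) = -1/52 ≈ -0.019231)
v(F, a) = 5*F + 5*a
V - v(b(8, -6), -18) = -1/52 - (5*49 + 5*(-18)) = -1/52 - (245 - 90) = -1/52 - 1*155 = -1/52 - 155 = -8061/52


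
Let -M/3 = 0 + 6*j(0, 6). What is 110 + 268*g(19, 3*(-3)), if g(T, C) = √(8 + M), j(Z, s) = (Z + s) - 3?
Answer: 110 + 268*I*√46 ≈ 110.0 + 1817.7*I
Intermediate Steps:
j(Z, s) = -3 + Z + s
M = -54 (M = -3*(0 + 6*(-3 + 0 + 6)) = -3*(0 + 6*3) = -3*(0 + 18) = -3*18 = -54)
g(T, C) = I*√46 (g(T, C) = √(8 - 54) = √(-46) = I*√46)
110 + 268*g(19, 3*(-3)) = 110 + 268*(I*√46) = 110 + 268*I*√46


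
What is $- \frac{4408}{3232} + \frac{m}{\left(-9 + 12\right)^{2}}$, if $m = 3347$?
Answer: $\frac{1347229}{3636} \approx 370.52$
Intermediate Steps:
$- \frac{4408}{3232} + \frac{m}{\left(-9 + 12\right)^{2}} = - \frac{4408}{3232} + \frac{3347}{\left(-9 + 12\right)^{2}} = \left(-4408\right) \frac{1}{3232} + \frac{3347}{3^{2}} = - \frac{551}{404} + \frac{3347}{9} = \frac{1347229}{3636}$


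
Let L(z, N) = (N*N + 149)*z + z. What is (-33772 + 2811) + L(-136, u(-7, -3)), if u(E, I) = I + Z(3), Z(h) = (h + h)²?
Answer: -199465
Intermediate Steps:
Z(h) = 4*h² (Z(h) = (2*h)² = 4*h²)
u(E, I) = 36 + I (u(E, I) = I + 4*3² = I + 4*9 = I + 36 = 36 + I)
L(z, N) = z + z*(149 + N²) (L(z, N) = (N² + 149)*z + z = (149 + N²)*z + z = z*(149 + N²) + z = z + z*(149 + N²))
(-33772 + 2811) + L(-136, u(-7, -3)) = (-33772 + 2811) - 136*(150 + (36 - 3)²) = -30961 - 136*(150 + 33²) = -30961 - 136*(150 + 1089) = -30961 - 136*1239 = -30961 - 168504 = -199465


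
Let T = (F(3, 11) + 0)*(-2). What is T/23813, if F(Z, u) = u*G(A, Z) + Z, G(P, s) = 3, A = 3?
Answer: -72/23813 ≈ -0.0030236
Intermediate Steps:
F(Z, u) = Z + 3*u (F(Z, u) = u*3 + Z = 3*u + Z = Z + 3*u)
T = -72 (T = ((3 + 3*11) + 0)*(-2) = ((3 + 33) + 0)*(-2) = (36 + 0)*(-2) = 36*(-2) = -72)
T/23813 = -72/23813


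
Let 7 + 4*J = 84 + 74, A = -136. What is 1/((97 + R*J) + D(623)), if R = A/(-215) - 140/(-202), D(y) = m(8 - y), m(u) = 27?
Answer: 43430/7558663 ≈ 0.0057457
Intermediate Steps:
D(y) = 27
J = 151/4 (J = -7/4 + (84 + 74)/4 = -7/4 + (1/4)*158 = -7/4 + 79/2 = 151/4 ≈ 37.750)
R = 28786/21715 (R = -136/(-215) - 140/(-202) = -136*(-1/215) - 140*(-1/202) = 136/215 + 70/101 = 28786/21715 ≈ 1.3256)
1/((97 + R*J) + D(623)) = 1/((97 + (28786/21715)*(151/4)) + 27) = 1/((97 + 2173343/43430) + 27) = 1/(6386053/43430 + 27) = 1/(7558663/43430) = 43430/7558663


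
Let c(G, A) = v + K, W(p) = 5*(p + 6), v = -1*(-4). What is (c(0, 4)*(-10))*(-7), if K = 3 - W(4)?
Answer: -3010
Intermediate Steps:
v = 4
W(p) = 30 + 5*p (W(p) = 5*(6 + p) = 30 + 5*p)
K = -47 (K = 3 - (30 + 5*4) = 3 - (30 + 20) = 3 - 1*50 = 3 - 50 = -47)
c(G, A) = -43 (c(G, A) = 4 - 47 = -43)
(c(0, 4)*(-10))*(-7) = -43*(-10)*(-7) = 430*(-7) = -3010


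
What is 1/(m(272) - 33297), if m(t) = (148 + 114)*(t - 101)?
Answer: 1/11505 ≈ 8.6919e-5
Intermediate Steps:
m(t) = -26462 + 262*t (m(t) = 262*(-101 + t) = -26462 + 262*t)
1/(m(272) - 33297) = 1/((-26462 + 262*272) - 33297) = 1/((-26462 + 71264) - 33297) = 1/(44802 - 33297) = 1/11505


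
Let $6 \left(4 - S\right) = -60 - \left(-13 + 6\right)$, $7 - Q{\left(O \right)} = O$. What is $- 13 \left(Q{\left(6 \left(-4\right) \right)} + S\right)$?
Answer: $- \frac{3419}{6} \approx -569.83$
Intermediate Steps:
$Q{\left(O \right)} = 7 - O$
$S = \frac{77}{6}$ ($S = 4 - \frac{-60 - \left(-13 + 6\right)}{6} = 4 - \frac{-60 - -7}{6} = 4 - \frac{-60 + 7}{6} = 4 - - \frac{53}{6} = 4 + \frac{53}{6} = \frac{77}{6} \approx 12.833$)
$- 13 \left(Q{\left(6 \left(-4\right) \right)} + S\right) = - 13 \left(\left(7 - 6 \left(-4\right)\right) + \frac{77}{6}\right) = - 13 \left(\left(7 - -24\right) + \frac{77}{6}\right) = - 13 \left(\left(7 + 24\right) + \frac{77}{6}\right) = - 13 \left(31 + \frac{77}{6}\right) = \left(-13\right) \frac{263}{6} = - \frac{3419}{6}$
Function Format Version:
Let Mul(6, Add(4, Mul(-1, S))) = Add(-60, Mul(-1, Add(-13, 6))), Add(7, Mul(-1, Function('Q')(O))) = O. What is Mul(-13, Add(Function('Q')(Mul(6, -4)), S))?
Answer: Rational(-3419, 6) ≈ -569.83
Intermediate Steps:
Function('Q')(O) = Add(7, Mul(-1, O))
S = Rational(77, 6) (S = Add(4, Mul(Rational(-1, 6), Add(-60, Mul(-1, Add(-13, 6))))) = Add(4, Mul(Rational(-1, 6), Add(-60, Mul(-1, -7)))) = Add(4, Mul(Rational(-1, 6), Add(-60, 7))) = Add(4, Mul(Rational(-1, 6), -53)) = Add(4, Rational(53, 6)) = Rational(77, 6) ≈ 12.833)
Mul(-13, Add(Function('Q')(Mul(6, -4)), S)) = Mul(-13, Add(Add(7, Mul(-1, Mul(6, -4))), Rational(77, 6))) = Mul(-13, Add(Add(7, Mul(-1, -24)), Rational(77, 6))) = Mul(-13, Add(Add(7, 24), Rational(77, 6))) = Mul(-13, Add(31, Rational(77, 6))) = Mul(-13, Rational(263, 6)) = Rational(-3419, 6)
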